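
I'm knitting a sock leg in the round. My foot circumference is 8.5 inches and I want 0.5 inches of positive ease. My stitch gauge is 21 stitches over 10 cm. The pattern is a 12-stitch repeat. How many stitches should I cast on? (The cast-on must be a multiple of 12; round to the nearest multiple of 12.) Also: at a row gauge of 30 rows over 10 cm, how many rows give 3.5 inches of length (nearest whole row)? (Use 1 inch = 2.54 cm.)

Cast on 48 stitches; work 27 rows.

Finished = 8.5 + 0.5 = 9 inches.
9 inches × 2.54 = 22.86 cm.
21/10 = 2.1 sts per cm; 22.86 × 2.1 = 48.01 sts.
Nearest multiple of 12 → 48.
3.5 inches = 8.89 cm; × 3 = 26.67 → 27 rows.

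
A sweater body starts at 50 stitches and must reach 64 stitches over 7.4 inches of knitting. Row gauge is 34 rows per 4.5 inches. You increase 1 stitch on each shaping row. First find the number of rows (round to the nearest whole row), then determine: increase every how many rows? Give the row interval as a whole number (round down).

Increase every 4th row.

Rows = 7.4 × 7.556 = 55.9 → 56 rows.
Stitches to add: 14 → 14 shaping rows (at 1 st each).
56 / 14 = 4.00 → every 4 rows.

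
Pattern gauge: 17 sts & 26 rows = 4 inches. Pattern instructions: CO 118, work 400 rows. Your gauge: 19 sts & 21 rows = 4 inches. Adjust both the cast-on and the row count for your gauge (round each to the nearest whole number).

Stitches: 118 × 19/17 = 131.88 → 132.
Rows: 400 × 21/26 = 323.08 → 323.

Cast on 132 stitches; work 323 rows.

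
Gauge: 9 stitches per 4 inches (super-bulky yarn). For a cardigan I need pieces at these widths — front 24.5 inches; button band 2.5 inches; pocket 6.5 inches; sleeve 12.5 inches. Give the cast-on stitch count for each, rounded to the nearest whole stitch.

front 55; button band 6; pocket 15; sleeve 28.

Rate = 9/4 = 2.25 sts per in.
front: 24.5 × 2.25 = 55.12 → 55.
button band: 2.5 × 2.25 = 5.62 → 6.
pocket: 6.5 × 2.25 = 14.62 → 15.
sleeve: 12.5 × 2.25 = 28.12 → 28.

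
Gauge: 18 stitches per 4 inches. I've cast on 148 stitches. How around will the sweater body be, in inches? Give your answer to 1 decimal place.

32.9 inches.

18 stitches / 4 inch = 4.5 stitches per inch.
148 / 4.5 = 32.89 inches.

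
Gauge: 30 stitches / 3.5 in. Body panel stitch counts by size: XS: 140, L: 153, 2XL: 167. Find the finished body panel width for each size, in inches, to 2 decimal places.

XS 16.33 inches; L 17.85 inches; 2XL 19.48 inches.

30/3.5 = 8.571 sts per in.
XS: 140 / 8.571 = 16.333 → 16.33 in.
L: 153 / 8.571 = 17.850 → 17.85 in.
2XL: 167 / 8.571 = 19.483 → 19.48 in.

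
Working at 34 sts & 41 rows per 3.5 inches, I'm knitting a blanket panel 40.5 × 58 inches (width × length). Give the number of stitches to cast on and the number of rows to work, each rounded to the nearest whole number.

Cast on 393 stitches and work 679 rows.

Stitch gauge = 34/3.5 = 9.714 sts/in; 40.5 × 9.714 = 393.43 → 393 sts.
Row gauge = 41/3.5 = 11.714 rows/in; 58 × 11.714 = 679.43 → 679 rows.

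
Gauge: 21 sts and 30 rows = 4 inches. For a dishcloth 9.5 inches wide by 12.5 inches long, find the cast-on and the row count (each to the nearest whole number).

Stitch gauge = 21/4 = 5.25 sts/in; 9.5 × 5.25 = 49.88 → 50 sts.
Row gauge = 30/4 = 7.5 rows/in; 12.5 × 7.5 = 93.75 → 94 rows.

Cast on 50 stitches and work 94 rows.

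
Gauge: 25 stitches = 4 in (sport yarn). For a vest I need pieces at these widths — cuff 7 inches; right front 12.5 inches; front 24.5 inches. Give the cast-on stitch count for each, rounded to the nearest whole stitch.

cuff 44; right front 78; front 153.

Rate = 25/4 = 6.25 sts per in.
cuff: 7 × 6.25 = 43.75 → 44.
right front: 12.5 × 6.25 = 78.12 → 78.
front: 24.5 × 6.25 = 153.12 → 153.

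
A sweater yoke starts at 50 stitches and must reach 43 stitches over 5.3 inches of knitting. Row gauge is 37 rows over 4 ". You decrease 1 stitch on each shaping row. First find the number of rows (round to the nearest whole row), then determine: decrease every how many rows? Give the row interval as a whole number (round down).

Rows = 5.3 × 9.25 = 49.0 → 49 rows.
Stitches to remove: 7 → 7 shaping rows (at 1 st each).
49 / 7 = 7.00 → every 7 rows.

Decrease every 7th row.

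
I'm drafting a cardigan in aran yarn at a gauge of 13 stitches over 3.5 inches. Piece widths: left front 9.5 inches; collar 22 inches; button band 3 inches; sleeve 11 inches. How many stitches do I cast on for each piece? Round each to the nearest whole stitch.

Rate = 13/3.5 = 3.714 sts per in.
left front: 9.5 × 3.714 = 35.29 → 35.
collar: 22 × 3.714 = 81.71 → 82.
button band: 3 × 3.714 = 11.14 → 11.
sleeve: 11 × 3.714 = 40.86 → 41.

left front 35; collar 82; button band 11; sleeve 41.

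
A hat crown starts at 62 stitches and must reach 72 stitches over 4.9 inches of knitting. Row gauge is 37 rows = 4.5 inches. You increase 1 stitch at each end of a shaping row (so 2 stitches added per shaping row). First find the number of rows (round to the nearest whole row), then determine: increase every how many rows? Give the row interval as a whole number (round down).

Increase every 8th row.

Rows = 4.9 × 8.222 = 40.3 → 40 rows.
Stitches to add: 10 → 5 shaping rows (at 2 st each).
40 / 5 = 8.00 → every 8 rows.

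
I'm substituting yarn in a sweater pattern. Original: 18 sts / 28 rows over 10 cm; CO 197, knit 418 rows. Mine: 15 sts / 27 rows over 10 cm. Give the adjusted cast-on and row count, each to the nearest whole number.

Cast on 164 stitches; work 403 rows.

Stitches: 197 × 15/18 = 164.17 → 164.
Rows: 418 × 27/28 = 403.07 → 403.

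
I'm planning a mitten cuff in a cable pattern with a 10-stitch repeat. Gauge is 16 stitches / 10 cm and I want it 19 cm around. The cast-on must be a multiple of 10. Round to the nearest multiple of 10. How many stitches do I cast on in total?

30 stitches.

16 / 10 = 1.6 sts per cm.
19 × 1.6 = 30.40 sts.
Nearest multiple of 10: 30.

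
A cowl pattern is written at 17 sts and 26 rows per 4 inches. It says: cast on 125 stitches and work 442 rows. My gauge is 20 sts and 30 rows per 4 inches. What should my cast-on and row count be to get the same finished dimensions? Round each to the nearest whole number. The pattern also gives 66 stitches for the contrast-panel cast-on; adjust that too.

Stitches: 125 × 20/17 = 147.06 → 147.
Rows: 442 × 30/26 = 510.00 → 510.
contrast-panel cast-on: 66 × 20/17 = 77.65 → 78.

Cast on 147 stitches; work 510 rows; contrast-panel cast-on 78 stitches.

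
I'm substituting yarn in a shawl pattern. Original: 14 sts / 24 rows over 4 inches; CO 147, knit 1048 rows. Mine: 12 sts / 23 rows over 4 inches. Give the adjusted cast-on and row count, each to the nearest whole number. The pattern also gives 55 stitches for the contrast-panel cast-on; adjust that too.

Cast on 126 stitches; work 1004 rows; contrast-panel cast-on 47 stitches.

Stitches: 147 × 12/14 = 126.00 → 126.
Rows: 1048 × 23/24 = 1004.33 → 1004.
contrast-panel cast-on: 55 × 12/14 = 47.14 → 47.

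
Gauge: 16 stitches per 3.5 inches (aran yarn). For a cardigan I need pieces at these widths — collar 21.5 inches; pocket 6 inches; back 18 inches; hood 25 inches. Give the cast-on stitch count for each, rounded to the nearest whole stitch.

Rate = 16/3.5 = 4.571 sts per in.
collar: 21.5 × 4.571 = 98.29 → 98.
pocket: 6 × 4.571 = 27.43 → 27.
back: 18 × 4.571 = 82.29 → 82.
hood: 25 × 4.571 = 114.29 → 114.

collar 98; pocket 27; back 82; hood 114.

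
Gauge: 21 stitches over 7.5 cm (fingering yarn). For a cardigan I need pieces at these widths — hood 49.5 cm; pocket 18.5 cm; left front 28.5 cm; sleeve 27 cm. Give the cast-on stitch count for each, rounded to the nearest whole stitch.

Rate = 21/7.5 = 2.8 sts per cm.
hood: 49.5 × 2.8 = 138.60 → 139.
pocket: 18.5 × 2.8 = 51.80 → 52.
left front: 28.5 × 2.8 = 79.80 → 80.
sleeve: 27 × 2.8 = 75.60 → 76.

hood 139; pocket 52; left front 80; sleeve 76.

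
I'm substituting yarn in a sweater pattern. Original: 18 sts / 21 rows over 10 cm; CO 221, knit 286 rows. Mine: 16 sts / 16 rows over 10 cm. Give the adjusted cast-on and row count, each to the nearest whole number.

Stitches: 221 × 16/18 = 196.44 → 196.
Rows: 286 × 16/21 = 217.90 → 218.

Cast on 196 stitches; work 218 rows.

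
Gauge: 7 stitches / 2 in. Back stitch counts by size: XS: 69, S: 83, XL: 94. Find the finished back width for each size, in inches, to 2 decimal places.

XS 19.71 inches; S 23.71 inches; XL 26.86 inches.

7/2 = 3.5 sts per in.
XS: 69 / 3.5 = 19.714 → 19.71 in.
S: 83 / 3.5 = 23.714 → 23.71 in.
XL: 94 / 3.5 = 26.857 → 26.86 in.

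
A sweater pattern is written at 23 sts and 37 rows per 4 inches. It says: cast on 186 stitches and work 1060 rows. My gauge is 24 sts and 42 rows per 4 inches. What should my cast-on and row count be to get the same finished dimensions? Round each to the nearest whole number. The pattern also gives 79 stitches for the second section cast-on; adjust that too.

Stitches: 186 × 24/23 = 194.09 → 194.
Rows: 1060 × 42/37 = 1203.24 → 1203.
second section cast-on: 79 × 24/23 = 82.43 → 82.

Cast on 194 stitches; work 1203 rows; second section cast-on 82 stitches.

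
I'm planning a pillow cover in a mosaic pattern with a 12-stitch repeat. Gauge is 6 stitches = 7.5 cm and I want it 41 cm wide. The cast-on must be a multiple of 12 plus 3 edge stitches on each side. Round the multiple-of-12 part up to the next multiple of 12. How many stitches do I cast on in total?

6 / 7.5 = 0.8 sts per cm.
41 × 0.8 = 32.80 sts.
Less 6 edge sts → 26.80 for the repeat.
Next multiple of 12: 36.
Add back 6 edge sts → 42.

CO 42 sts.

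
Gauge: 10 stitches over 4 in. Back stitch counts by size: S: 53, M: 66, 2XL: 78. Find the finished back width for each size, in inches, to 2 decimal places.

10/4 = 2.5 sts per in.
S: 53 / 2.5 = 21.200 → 21.20 in.
M: 66 / 2.5 = 26.400 → 26.40 in.
2XL: 78 / 2.5 = 31.200 → 31.20 in.

S 21.20 inches; M 26.40 inches; 2XL 31.20 inches.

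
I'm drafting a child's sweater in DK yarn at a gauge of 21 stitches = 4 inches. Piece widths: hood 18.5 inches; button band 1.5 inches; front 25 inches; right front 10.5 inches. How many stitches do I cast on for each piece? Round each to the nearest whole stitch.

hood 97; button band 8; front 131; right front 55.

Rate = 21/4 = 5.25 sts per in.
hood: 18.5 × 5.25 = 97.12 → 97.
button band: 1.5 × 5.25 = 7.88 → 8.
front: 25 × 5.25 = 131.25 → 131.
right front: 10.5 × 5.25 = 55.12 → 55.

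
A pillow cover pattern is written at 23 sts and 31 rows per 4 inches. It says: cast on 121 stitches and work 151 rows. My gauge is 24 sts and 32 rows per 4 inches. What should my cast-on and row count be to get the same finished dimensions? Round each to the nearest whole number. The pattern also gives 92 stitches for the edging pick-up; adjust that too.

Stitches: 121 × 24/23 = 126.26 → 126.
Rows: 151 × 32/31 = 155.87 → 156.
edging pick-up: 92 × 24/23 = 96.00 → 96.

Cast on 126 stitches; work 156 rows; edging pick-up 96 stitches.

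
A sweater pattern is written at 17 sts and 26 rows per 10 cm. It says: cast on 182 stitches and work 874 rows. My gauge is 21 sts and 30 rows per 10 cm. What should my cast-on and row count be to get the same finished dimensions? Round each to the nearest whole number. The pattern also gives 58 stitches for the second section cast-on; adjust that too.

Stitches: 182 × 21/17 = 224.82 → 225.
Rows: 874 × 30/26 = 1008.46 → 1008.
second section cast-on: 58 × 21/17 = 71.65 → 72.

Cast on 225 stitches; work 1008 rows; second section cast-on 72 stitches.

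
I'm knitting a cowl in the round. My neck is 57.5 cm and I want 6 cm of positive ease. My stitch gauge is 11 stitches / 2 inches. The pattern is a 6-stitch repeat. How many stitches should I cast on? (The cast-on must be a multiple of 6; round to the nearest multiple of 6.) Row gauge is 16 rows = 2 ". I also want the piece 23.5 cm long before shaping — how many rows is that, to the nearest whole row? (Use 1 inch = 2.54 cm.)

Finished = 57.5 + 6 = 63.5 cm.
63.5 cm × 1/2.54 = 25.00 inches.
11/2 = 5.5 sts per in; 25.00 × 5.5 = 137.50 sts.
Nearest multiple of 6 → 138.
23.5 cm = 9.25 inches; × 8 = 74.02 → 74 rows.

Cast on 138 stitches; work 74 rows.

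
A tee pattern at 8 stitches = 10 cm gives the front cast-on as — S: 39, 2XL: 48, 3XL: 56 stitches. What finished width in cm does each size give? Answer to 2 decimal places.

S 48.75 cm; 2XL 60.00 cm; 3XL 70.00 cm.

8/10 = 0.8 sts per cm.
S: 39 / 0.8 = 48.750 → 48.75 cm.
2XL: 48 / 0.8 = 60.000 → 60.00 cm.
3XL: 56 / 0.8 = 70.000 → 70.00 cm.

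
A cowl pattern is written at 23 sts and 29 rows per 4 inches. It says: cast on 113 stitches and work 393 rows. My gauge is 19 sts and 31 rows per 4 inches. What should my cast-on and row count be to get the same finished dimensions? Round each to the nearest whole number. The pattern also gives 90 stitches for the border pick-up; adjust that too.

Stitches: 113 × 19/23 = 93.35 → 93.
Rows: 393 × 31/29 = 420.10 → 420.
border pick-up: 90 × 19/23 = 74.35 → 74.

Cast on 93 stitches; work 420 rows; border pick-up 74 stitches.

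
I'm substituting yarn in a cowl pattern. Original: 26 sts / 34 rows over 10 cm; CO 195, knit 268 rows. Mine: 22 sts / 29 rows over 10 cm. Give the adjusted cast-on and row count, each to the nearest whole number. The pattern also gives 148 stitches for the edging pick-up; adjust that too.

Stitches: 195 × 22/26 = 165.00 → 165.
Rows: 268 × 29/34 = 228.59 → 229.
edging pick-up: 148 × 22/26 = 125.23 → 125.

Cast on 165 stitches; work 229 rows; edging pick-up 125 stitches.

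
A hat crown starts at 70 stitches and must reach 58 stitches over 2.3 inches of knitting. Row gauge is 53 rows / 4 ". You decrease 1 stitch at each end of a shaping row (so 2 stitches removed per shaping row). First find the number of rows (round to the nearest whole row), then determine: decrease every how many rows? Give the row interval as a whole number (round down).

Decrease every 5th row.

Rows = 2.3 × 13.25 = 30.5 → 30 rows.
Stitches to remove: 12 → 6 shaping rows (at 2 st each).
30 / 6 = 5.00 → every 5 rows.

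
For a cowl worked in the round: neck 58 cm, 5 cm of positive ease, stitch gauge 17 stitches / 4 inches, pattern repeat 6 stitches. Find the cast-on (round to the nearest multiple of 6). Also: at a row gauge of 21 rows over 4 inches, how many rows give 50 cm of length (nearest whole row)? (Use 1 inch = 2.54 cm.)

Finished = 58 + 5 = 63 cm.
63 cm × 1/2.54 = 24.80 inches.
17/4 = 4.25 sts per in; 24.80 × 4.25 = 105.41 sts.
Nearest multiple of 6 → 108.
50 cm = 19.69 inches; × 5.25 = 103.35 → 103 rows.

Cast on 108 stitches; work 103 rows.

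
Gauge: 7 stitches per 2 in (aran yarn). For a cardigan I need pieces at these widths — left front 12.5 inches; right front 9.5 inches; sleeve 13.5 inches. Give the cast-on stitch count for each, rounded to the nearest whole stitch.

Rate = 7/2 = 3.5 sts per in.
left front: 12.5 × 3.5 = 43.75 → 44.
right front: 9.5 × 3.5 = 33.25 → 33.
sleeve: 13.5 × 3.5 = 47.25 → 47.

left front 44; right front 33; sleeve 47.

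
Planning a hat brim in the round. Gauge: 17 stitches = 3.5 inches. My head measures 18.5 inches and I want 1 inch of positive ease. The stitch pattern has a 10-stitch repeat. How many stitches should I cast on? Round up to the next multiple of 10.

100 stitches.

Finished = 18.5 + 1 = 19.5 inches.
17 / 3.5 = 4.857 sts/in.
19.5 × 4.857 = 94.71 sts.
Next multiple of 10: 100.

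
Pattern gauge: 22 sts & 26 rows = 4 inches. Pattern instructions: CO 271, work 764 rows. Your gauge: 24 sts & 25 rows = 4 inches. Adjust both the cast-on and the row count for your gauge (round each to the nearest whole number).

Stitches: 271 × 24/22 = 295.64 → 296.
Rows: 764 × 25/26 = 734.62 → 735.

Cast on 296 stitches; work 735 rows.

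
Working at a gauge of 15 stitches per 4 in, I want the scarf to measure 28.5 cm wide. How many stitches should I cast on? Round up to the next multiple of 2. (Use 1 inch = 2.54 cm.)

28.5 cm = 11.22 in.
15 stitches / 4 in = 3.75 stitches per inch.
11.22 × 3.75 = 42.08 stitches.
Round up multiple of 2 → 44.

CO 44 sts.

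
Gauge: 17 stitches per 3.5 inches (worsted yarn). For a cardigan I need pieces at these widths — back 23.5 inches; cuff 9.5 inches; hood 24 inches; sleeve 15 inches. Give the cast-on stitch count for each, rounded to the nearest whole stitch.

Rate = 17/3.5 = 4.857 sts per in.
back: 23.5 × 4.857 = 114.14 → 114.
cuff: 9.5 × 4.857 = 46.14 → 46.
hood: 24 × 4.857 = 116.57 → 117.
sleeve: 15 × 4.857 = 72.86 → 73.

back 114; cuff 46; hood 117; sleeve 73.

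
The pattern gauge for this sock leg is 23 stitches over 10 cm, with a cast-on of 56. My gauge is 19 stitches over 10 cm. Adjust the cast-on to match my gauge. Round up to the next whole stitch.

Scale factor = 19 / 23 = 0.826.
56 × 19 / 23 = 46.26 sts.
→ 47 sts.

CO 47 sts.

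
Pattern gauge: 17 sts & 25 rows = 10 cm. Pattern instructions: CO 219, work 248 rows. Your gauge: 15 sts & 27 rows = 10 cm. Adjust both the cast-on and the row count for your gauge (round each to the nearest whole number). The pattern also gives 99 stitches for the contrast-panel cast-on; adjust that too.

Stitches: 219 × 15/17 = 193.24 → 193.
Rows: 248 × 27/25 = 267.84 → 268.
contrast-panel cast-on: 99 × 15/17 = 87.35 → 87.

Cast on 193 stitches; work 268 rows; contrast-panel cast-on 87 stitches.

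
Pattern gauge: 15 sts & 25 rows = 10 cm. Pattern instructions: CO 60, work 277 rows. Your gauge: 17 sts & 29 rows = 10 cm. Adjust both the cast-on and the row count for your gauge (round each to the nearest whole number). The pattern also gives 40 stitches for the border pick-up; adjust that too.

Cast on 68 stitches; work 321 rows; border pick-up 45 stitches.

Stitches: 60 × 17/15 = 68.00 → 68.
Rows: 277 × 29/25 = 321.32 → 321.
border pick-up: 40 × 17/15 = 45.33 → 45.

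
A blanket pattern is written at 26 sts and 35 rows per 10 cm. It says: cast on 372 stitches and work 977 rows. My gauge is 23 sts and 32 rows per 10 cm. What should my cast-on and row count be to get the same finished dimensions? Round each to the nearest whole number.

Cast on 329 stitches; work 893 rows.

Stitches: 372 × 23/26 = 329.08 → 329.
Rows: 977 × 32/35 = 893.26 → 893.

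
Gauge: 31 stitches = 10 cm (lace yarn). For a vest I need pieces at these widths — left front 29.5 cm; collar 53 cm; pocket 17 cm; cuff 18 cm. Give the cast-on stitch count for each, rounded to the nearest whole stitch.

Rate = 31/10 = 3.1 sts per cm.
left front: 29.5 × 3.1 = 91.45 → 91.
collar: 53 × 3.1 = 164.30 → 164.
pocket: 17 × 3.1 = 52.70 → 53.
cuff: 18 × 3.1 = 55.80 → 56.

left front 91; collar 164; pocket 53; cuff 56.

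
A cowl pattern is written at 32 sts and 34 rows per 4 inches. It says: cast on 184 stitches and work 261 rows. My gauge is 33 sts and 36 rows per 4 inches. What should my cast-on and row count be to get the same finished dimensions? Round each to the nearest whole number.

Cast on 190 stitches; work 276 rows.

Stitches: 184 × 33/32 = 189.75 → 190.
Rows: 261 × 36/34 = 276.35 → 276.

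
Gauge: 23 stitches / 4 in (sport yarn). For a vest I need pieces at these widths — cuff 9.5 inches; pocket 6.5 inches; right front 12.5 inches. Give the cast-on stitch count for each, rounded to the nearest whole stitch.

cuff 55; pocket 37; right front 72.

Rate = 23/4 = 5.75 sts per in.
cuff: 9.5 × 5.75 = 54.62 → 55.
pocket: 6.5 × 5.75 = 37.38 → 37.
right front: 12.5 × 5.75 = 71.88 → 72.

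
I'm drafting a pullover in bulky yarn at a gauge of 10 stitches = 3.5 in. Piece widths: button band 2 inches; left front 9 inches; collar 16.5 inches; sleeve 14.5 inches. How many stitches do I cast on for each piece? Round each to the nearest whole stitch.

button band 6; left front 26; collar 47; sleeve 41.

Rate = 10/3.5 = 2.857 sts per in.
button band: 2 × 2.857 = 5.71 → 6.
left front: 9 × 2.857 = 25.71 → 26.
collar: 16.5 × 2.857 = 47.14 → 47.
sleeve: 14.5 × 2.857 = 41.43 → 41.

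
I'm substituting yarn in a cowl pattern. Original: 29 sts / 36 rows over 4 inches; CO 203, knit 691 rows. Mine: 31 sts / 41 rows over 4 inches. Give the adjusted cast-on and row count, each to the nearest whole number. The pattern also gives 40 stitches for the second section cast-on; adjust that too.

Stitches: 203 × 31/29 = 217.00 → 217.
Rows: 691 × 41/36 = 786.97 → 787.
second section cast-on: 40 × 31/29 = 42.76 → 43.

Cast on 217 stitches; work 787 rows; second section cast-on 43 stitches.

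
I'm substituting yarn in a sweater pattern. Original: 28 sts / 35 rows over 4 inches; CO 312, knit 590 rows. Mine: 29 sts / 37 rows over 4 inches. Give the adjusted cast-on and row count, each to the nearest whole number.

Stitches: 312 × 29/28 = 323.14 → 323.
Rows: 590 × 37/35 = 623.71 → 624.

Cast on 323 stitches; work 624 rows.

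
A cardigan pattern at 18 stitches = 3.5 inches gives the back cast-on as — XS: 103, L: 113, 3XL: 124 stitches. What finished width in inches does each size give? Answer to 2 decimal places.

18/3.5 = 5.143 sts per in.
XS: 103 / 5.143 = 20.028 → 20.03 in.
L: 113 / 5.143 = 21.972 → 21.97 in.
3XL: 124 / 5.143 = 24.111 → 24.11 in.

XS 20.03 inches; L 21.97 inches; 3XL 24.11 inches.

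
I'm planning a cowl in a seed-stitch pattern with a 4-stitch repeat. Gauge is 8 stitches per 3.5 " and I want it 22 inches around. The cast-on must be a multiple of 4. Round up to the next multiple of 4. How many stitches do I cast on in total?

8 / 3.5 = 2.286 sts per inch.
22 × 2.286 = 50.29 sts.
Next multiple of 4: 52.

52 stitches.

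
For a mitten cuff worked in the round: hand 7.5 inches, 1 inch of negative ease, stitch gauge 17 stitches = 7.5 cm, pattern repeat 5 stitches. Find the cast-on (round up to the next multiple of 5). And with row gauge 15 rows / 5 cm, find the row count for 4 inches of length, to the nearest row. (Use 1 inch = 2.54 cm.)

Cast on 40 stitches; work 30 rows.

Finished = 7.5 − 1 = 6.5 inches.
6.5 inches × 2.54 = 16.51 cm.
17/7.5 = 2.267 sts per cm; 16.51 × 2.267 = 37.42 sts.
Next multiple of 5 → 40.
4 inches = 10.16 cm; × 3 = 30.48 → 30 rows.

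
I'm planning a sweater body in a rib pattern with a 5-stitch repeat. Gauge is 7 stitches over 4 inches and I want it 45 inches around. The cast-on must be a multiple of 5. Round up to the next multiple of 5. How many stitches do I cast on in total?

7 / 4 = 1.75 sts per inch.
45 × 1.75 = 78.75 sts.
Next multiple of 5: 80.

80 stitches.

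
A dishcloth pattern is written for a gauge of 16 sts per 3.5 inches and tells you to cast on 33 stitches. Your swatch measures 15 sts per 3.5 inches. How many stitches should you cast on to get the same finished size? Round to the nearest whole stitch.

Scale factor = 15 / 16 = 0.938.
33 × 15 / 16 = 30.94 sts.
→ 31 sts.

31 stitches.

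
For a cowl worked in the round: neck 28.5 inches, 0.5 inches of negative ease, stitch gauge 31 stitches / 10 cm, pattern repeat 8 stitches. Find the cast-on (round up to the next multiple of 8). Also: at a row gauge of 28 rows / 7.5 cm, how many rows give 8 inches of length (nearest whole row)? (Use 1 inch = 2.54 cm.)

Cast on 224 stitches; work 76 rows.

Finished = 28.5 − 0.5 = 28 inches.
28 inches × 2.54 = 71.12 cm.
31/10 = 3.1 sts per cm; 71.12 × 3.1 = 220.47 sts.
Next multiple of 8 → 224.
8 inches = 20.32 cm; × 3.733 = 75.86 → 76 rows.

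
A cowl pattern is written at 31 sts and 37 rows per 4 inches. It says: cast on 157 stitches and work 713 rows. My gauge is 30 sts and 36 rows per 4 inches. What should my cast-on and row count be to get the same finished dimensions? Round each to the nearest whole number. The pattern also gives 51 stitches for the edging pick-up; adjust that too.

Cast on 152 stitches; work 694 rows; edging pick-up 49 stitches.

Stitches: 157 × 30/31 = 151.94 → 152.
Rows: 713 × 36/37 = 693.73 → 694.
edging pick-up: 51 × 30/31 = 49.35 → 49.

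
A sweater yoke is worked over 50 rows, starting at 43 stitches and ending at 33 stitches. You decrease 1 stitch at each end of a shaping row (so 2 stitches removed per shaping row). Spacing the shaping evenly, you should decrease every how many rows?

Stitches to remove: |33 − 43| = 10.
Shaping rows needed: 10 / 2 = 5.
50 rows / 5 = every 10 rows.

Decrease every 10th row.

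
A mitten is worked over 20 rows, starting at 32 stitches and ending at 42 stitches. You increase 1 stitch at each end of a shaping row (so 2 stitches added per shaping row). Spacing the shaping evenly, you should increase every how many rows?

Stitches to add: |42 − 32| = 10.
Shaping rows needed: 10 / 2 = 5.
20 rows / 5 = every 4 rows.

Increase every 4th row.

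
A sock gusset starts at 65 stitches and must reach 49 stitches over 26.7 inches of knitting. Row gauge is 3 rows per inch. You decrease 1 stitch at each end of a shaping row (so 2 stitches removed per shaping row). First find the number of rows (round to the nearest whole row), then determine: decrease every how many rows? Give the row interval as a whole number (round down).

Rows = 26.7 × 3 = 80.1 → 80 rows.
Stitches to remove: 16 → 8 shaping rows (at 2 st each).
80 / 8 = 10.00 → every 10 rows.

Decrease every 10th row.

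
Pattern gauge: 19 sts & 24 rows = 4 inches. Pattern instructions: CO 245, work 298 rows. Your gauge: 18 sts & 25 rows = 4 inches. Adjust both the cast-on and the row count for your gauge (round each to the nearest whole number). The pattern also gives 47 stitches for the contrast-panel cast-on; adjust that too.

Stitches: 245 × 18/19 = 232.11 → 232.
Rows: 298 × 25/24 = 310.42 → 310.
contrast-panel cast-on: 47 × 18/19 = 44.53 → 45.

Cast on 232 stitches; work 310 rows; contrast-panel cast-on 45 stitches.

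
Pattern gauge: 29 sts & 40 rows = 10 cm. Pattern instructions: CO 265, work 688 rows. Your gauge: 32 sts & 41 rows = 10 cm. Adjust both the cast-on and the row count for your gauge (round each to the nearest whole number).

Cast on 292 stitches; work 705 rows.

Stitches: 265 × 32/29 = 292.41 → 292.
Rows: 688 × 41/40 = 705.20 → 705.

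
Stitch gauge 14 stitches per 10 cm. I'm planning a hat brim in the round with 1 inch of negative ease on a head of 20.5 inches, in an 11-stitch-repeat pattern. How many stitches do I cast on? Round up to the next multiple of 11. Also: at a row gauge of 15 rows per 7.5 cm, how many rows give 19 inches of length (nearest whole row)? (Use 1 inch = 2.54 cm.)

Finished = 20.5 − 1 = 19.5 inches.
19.5 inches × 2.54 = 49.53 cm.
14/10 = 1.4 sts per cm; 49.53 × 1.4 = 69.34 sts.
Next multiple of 11 → 77.
19 inches = 48.26 cm; × 2 = 96.52 → 97 rows.

Cast on 77 stitches; work 97 rows.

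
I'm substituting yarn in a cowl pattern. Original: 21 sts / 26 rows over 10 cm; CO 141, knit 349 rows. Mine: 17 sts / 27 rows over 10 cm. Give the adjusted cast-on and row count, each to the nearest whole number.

Cast on 114 stitches; work 362 rows.

Stitches: 141 × 17/21 = 114.14 → 114.
Rows: 349 × 27/26 = 362.42 → 362.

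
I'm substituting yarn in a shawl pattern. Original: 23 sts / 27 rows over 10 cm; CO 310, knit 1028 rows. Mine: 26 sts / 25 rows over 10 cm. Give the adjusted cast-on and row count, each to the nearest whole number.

Stitches: 310 × 26/23 = 350.43 → 350.
Rows: 1028 × 25/27 = 951.85 → 952.

Cast on 350 stitches; work 952 rows.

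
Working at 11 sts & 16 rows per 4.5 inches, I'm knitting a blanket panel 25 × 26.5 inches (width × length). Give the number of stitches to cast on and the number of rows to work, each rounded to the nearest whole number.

Stitch gauge = 11/4.5 = 2.444 sts/in; 25 × 2.444 = 61.11 → 61 sts.
Row gauge = 16/4.5 = 3.556 rows/in; 26.5 × 3.556 = 94.22 → 94 rows.

Cast on 61 stitches and work 94 rows.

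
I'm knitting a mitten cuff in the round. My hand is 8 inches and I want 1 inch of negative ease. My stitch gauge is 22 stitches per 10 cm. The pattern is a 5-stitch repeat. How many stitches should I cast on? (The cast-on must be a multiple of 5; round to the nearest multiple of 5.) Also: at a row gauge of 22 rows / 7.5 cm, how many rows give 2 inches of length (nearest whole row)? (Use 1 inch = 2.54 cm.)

Finished = 8 − 1 = 7 inches.
7 inches × 2.54 = 17.78 cm.
22/10 = 2.2 sts per cm; 17.78 × 2.2 = 39.12 sts.
Nearest multiple of 5 → 40.
2 inches = 5.08 cm; × 2.933 = 14.90 → 15 rows.

Cast on 40 stitches; work 15 rows.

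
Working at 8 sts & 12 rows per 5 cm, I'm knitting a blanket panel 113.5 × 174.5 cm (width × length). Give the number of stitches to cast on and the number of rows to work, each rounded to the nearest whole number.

Stitch gauge = 8/5 = 1.6 sts/cm; 113.5 × 1.6 = 181.60 → 182 sts.
Row gauge = 12/5 = 2.4 rows/cm; 174.5 × 2.4 = 418.80 → 419 rows.

Cast on 182 stitches and work 419 rows.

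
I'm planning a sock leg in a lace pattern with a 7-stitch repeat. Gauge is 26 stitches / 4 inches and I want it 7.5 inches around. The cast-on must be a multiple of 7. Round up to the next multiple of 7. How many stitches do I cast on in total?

26 / 4 = 6.5 sts per inch.
7.5 × 6.5 = 48.75 sts.
Next multiple of 7: 49.

Cast on 49 stitches.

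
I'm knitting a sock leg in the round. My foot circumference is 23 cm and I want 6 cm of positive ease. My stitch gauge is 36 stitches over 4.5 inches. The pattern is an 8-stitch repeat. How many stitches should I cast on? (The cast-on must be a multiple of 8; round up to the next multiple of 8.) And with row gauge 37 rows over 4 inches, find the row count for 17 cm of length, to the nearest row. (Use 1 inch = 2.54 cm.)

Cast on 96 stitches; work 62 rows.

Finished = 23 + 6 = 29 cm.
29 cm × 1/2.54 = 11.42 inches.
36/4.5 = 8 sts per in; 11.42 × 8 = 91.34 sts.
Next multiple of 8 → 96.
17 cm = 6.69 inches; × 9.25 = 61.91 → 62 rows.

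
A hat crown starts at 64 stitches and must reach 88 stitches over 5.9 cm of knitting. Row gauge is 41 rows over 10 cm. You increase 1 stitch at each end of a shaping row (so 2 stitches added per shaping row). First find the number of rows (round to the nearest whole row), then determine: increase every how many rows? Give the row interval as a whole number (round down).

Increase every 2nd row.

Rows = 5.9 × 4.1 = 24.2 → 24 rows.
Stitches to add: 24 → 12 shaping rows (at 2 st each).
24 / 12 = 2.00 → every 2 rows.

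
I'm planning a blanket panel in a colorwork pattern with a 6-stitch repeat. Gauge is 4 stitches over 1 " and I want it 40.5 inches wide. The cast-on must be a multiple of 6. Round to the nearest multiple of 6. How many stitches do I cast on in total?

162 stitches.

4 / 1 = 4 sts per inch.
40.5 × 4 = 162.00 sts.
Nearest multiple of 6: 162.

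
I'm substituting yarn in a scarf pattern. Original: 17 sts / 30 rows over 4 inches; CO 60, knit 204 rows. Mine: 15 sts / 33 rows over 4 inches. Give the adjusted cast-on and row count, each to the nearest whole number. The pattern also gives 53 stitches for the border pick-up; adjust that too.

Cast on 53 stitches; work 224 rows; border pick-up 47 stitches.

Stitches: 60 × 15/17 = 52.94 → 53.
Rows: 204 × 33/30 = 224.40 → 224.
border pick-up: 53 × 15/17 = 46.76 → 47.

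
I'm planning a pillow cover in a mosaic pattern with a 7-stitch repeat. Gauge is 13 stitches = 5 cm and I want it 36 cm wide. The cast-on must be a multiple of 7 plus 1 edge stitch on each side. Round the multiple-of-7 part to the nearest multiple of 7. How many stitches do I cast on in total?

CO 93 sts.

13 / 5 = 2.6 sts per cm.
36 × 2.6 = 93.60 sts.
Less 2 edge sts → 91.60 for the repeat.
Nearest multiple of 7: 91.
Add back 2 edge sts → 93.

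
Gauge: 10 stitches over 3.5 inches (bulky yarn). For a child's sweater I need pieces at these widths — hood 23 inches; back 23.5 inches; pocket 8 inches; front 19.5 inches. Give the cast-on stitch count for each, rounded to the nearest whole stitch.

Rate = 10/3.5 = 2.857 sts per in.
hood: 23 × 2.857 = 65.71 → 66.
back: 23.5 × 2.857 = 67.14 → 67.
pocket: 8 × 2.857 = 22.86 → 23.
front: 19.5 × 2.857 = 55.71 → 56.

hood 66; back 67; pocket 23; front 56.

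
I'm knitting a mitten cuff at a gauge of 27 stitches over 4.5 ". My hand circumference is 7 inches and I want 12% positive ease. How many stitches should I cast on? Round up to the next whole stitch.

48 stitches.

Finished = 7 × 1.12 = 7.84 in.
27 / 4.5 = 6 sts per inch.
7.84 × 6 = 47.04 sts.
→ 48 sts.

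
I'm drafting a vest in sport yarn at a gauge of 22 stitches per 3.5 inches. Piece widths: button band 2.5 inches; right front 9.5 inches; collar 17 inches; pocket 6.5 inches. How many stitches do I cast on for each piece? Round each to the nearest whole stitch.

Rate = 22/3.5 = 6.286 sts per in.
button band: 2.5 × 6.286 = 15.71 → 16.
right front: 9.5 × 6.286 = 59.71 → 60.
collar: 17 × 6.286 = 106.86 → 107.
pocket: 6.5 × 6.286 = 40.86 → 41.

button band 16; right front 60; collar 107; pocket 41.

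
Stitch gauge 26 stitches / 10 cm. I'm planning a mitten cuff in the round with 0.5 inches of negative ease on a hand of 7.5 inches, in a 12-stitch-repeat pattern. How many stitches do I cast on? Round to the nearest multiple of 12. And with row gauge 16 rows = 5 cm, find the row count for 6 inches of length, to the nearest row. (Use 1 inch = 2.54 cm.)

Cast on 48 stitches; work 49 rows.

Finished = 7.5 − 0.5 = 7 inches.
7 inches × 2.54 = 17.78 cm.
26/10 = 2.6 sts per cm; 17.78 × 2.6 = 46.23 sts.
Nearest multiple of 12 → 48.
6 inches = 15.24 cm; × 3.2 = 48.77 → 49 rows.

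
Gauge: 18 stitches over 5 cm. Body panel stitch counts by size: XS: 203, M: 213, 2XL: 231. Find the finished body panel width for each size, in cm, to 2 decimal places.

18/5 = 3.6 sts per cm.
XS: 203 / 3.6 = 56.389 → 56.39 cm.
M: 213 / 3.6 = 59.167 → 59.17 cm.
2XL: 231 / 3.6 = 64.167 → 64.17 cm.

XS 56.39 cm; M 59.17 cm; 2XL 64.17 cm.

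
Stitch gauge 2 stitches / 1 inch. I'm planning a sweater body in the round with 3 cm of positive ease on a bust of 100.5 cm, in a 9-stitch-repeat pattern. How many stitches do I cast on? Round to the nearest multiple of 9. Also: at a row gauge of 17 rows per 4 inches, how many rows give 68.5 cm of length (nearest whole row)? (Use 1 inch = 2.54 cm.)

Finished = 100.5 + 3 = 103.5 cm.
103.5 cm × 1/2.54 = 40.75 inches.
2/1 = 2 sts per in; 40.75 × 2 = 81.50 sts.
Nearest multiple of 9 → 81.
68.5 cm = 26.97 inches; × 4.25 = 114.62 → 115 rows.

Cast on 81 stitches; work 115 rows.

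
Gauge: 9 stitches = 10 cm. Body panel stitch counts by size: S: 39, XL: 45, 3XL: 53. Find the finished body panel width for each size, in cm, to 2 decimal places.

S 43.33 cm; XL 50.00 cm; 3XL 58.89 cm.

9/10 = 0.9 sts per cm.
S: 39 / 0.9 = 43.333 → 43.33 cm.
XL: 45 / 0.9 = 50.000 → 50.00 cm.
3XL: 53 / 0.9 = 58.889 → 58.89 cm.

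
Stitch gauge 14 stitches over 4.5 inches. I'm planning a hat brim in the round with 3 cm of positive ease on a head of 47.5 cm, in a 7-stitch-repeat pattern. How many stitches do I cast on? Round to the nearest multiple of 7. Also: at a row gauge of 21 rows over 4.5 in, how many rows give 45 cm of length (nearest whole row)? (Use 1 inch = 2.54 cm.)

Finished = 47.5 + 3 = 50.5 cm.
50.5 cm × 1/2.54 = 19.88 inches.
14/4.5 = 3.111 sts per in; 19.88 × 3.111 = 61.85 sts.
Nearest multiple of 7 → 63.
45 cm = 17.72 inches; × 4.667 = 82.68 → 83 rows.

Cast on 63 stitches; work 83 rows.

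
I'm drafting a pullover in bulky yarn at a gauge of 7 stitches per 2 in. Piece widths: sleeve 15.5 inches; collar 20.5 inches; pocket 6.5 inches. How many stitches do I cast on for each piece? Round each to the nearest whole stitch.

Rate = 7/2 = 3.5 sts per in.
sleeve: 15.5 × 3.5 = 54.25 → 54.
collar: 20.5 × 3.5 = 71.75 → 72.
pocket: 6.5 × 3.5 = 22.75 → 23.

sleeve 54; collar 72; pocket 23.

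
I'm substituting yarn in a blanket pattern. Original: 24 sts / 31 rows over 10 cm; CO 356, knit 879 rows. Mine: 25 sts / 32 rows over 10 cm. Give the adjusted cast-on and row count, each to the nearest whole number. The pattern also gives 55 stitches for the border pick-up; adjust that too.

Stitches: 356 × 25/24 = 370.83 → 371.
Rows: 879 × 32/31 = 907.35 → 907.
border pick-up: 55 × 25/24 = 57.29 → 57.

Cast on 371 stitches; work 907 rows; border pick-up 57 stitches.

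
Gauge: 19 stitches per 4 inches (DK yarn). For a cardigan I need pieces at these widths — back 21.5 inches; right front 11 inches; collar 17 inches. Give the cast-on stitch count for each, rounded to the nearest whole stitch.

Rate = 19/4 = 4.75 sts per in.
back: 21.5 × 4.75 = 102.12 → 102.
right front: 11 × 4.75 = 52.25 → 52.
collar: 17 × 4.75 = 80.75 → 81.

back 102; right front 52; collar 81.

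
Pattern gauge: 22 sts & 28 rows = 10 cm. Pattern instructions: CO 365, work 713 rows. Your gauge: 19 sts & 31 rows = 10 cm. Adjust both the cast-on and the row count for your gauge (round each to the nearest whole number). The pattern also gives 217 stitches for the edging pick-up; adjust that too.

Cast on 315 stitches; work 789 rows; edging pick-up 187 stitches.

Stitches: 365 × 19/22 = 315.23 → 315.
Rows: 713 × 31/28 = 789.39 → 789.
edging pick-up: 217 × 19/22 = 187.41 → 187.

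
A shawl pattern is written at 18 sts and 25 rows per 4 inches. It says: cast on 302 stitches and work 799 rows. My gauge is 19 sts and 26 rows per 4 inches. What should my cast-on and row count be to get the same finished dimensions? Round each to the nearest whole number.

Stitches: 302 × 19/18 = 318.78 → 319.
Rows: 799 × 26/25 = 830.96 → 831.

Cast on 319 stitches; work 831 rows.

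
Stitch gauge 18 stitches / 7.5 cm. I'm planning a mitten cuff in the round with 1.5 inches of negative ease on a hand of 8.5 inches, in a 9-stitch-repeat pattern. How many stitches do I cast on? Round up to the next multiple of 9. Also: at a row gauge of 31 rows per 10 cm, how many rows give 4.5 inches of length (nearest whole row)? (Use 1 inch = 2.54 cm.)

Cast on 45 stitches; work 35 rows.

Finished = 8.5 − 1.5 = 7 inches.
7 inches × 2.54 = 17.78 cm.
18/7.5 = 2.4 sts per cm; 17.78 × 2.4 = 42.67 sts.
Next multiple of 9 → 45.
4.5 inches = 11.43 cm; × 3.1 = 35.43 → 35 rows.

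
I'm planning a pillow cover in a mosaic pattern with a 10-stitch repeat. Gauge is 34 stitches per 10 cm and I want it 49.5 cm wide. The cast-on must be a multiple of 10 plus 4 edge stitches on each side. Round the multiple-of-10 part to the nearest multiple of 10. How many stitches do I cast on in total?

34 / 10 = 3.4 sts per cm.
49.5 × 3.4 = 168.30 sts.
Less 8 edge sts → 160.30 for the repeat.
Nearest multiple of 10: 160.
Add back 8 edge sts → 168.

168 stitches.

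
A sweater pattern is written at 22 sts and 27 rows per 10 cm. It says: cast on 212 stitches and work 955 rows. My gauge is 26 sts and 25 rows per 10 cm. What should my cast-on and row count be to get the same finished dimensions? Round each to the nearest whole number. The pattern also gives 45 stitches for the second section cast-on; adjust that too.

Cast on 251 stitches; work 884 rows; second section cast-on 53 stitches.

Stitches: 212 × 26/22 = 250.55 → 251.
Rows: 955 × 25/27 = 884.26 → 884.
second section cast-on: 45 × 26/22 = 53.18 → 53.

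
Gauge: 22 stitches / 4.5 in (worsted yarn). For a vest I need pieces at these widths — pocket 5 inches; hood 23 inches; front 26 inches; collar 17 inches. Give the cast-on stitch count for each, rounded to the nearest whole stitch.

Rate = 22/4.5 = 4.889 sts per in.
pocket: 5 × 4.889 = 24.44 → 24.
hood: 23 × 4.889 = 112.44 → 112.
front: 26 × 4.889 = 127.11 → 127.
collar: 17 × 4.889 = 83.11 → 83.

pocket 24; hood 112; front 127; collar 83.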